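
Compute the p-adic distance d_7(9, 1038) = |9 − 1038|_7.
d_7(9, 1038) = 1/343

Step 1 — x − y = 9 − 1038 = -1029. Step 2 — v_7(-1029) = 3 (factor: -1029 = −(7^3 · 3); the sign does not affect v_p). Step 3 — |x − y|_7 = 7^{-3} = 1/343.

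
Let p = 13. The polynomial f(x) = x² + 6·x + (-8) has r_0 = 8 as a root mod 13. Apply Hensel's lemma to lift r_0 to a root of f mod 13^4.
r_3 = 6963 (mod 28561)

Hensel: r_{i+1} = r_i − f(r_i)·(f′(r_i))^{-1} mod 13^{i+2}, f′(x) = 2x + 6. Iterate:
  r_0 = 8 (mod 13)
  r_1 = 34 (mod 169)
  r_2 = 372 (mod 2197)
  r_3 = 6963 (mod 28561)
Final: r = 6963 satisfies f(r) ≡ 0 mod 13^4.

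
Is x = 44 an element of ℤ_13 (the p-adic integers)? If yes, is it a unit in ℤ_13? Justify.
x ∈ ℤ_13^× (unit); v_13(x) = 0

ℤ_13 = {x ∈ ℚ_13 : v_13(x) ≥ 0} and ℤ_13^× = {x ∈ ℤ_13 : v_13(x) = 0}. Here v_13(44) = v_13(num) − v_13(den) = 0; compare against these criteria.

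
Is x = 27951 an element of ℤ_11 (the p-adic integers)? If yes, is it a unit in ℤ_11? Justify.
x ∈ ℤ_11 but not a unit; v_11(x) = 3 > 0

ℤ_11 = {x ∈ ℚ_11 : v_11(x) ≥ 0} and ℤ_11^× = {x ∈ ℤ_11 : v_11(x) = 0}. Here v_11(27951) = v_11(num) − v_11(den) = 3; compare against these criteria.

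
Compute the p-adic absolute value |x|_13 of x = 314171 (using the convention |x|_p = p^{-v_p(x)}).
|314171|_13 = 1/28561

Step 1 — compute v_13(x) by factoring powers of 13 out of the numerator and denominator: v_13(314171) = 4. Step 2 — apply |x|_p = p^{-v_p(x)} = 13^{-4} = 1/28561.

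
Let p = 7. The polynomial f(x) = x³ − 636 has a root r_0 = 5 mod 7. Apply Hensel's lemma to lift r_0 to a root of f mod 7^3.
r_2 = 215 (mod 343)

Hensel: r_{i+1} = r_i − f(r_i)/f′(r_i) mod 7^{i+2}, where f′(x) = 3x². Iterate:
  r_0 = 5 (mod 7)
  r_1 = 19 (mod 49)
  r_2 = 215 (mod 343)
Final: r = 215 with f(r) ≡ 0 mod 7^3.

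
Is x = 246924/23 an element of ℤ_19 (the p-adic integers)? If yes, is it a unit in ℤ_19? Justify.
x ∈ ℤ_19 but not a unit; v_19(x) = 3 > 0

ℤ_19 = {x ∈ ℚ_19 : v_19(x) ≥ 0} and ℤ_19^× = {x ∈ ℤ_19 : v_19(x) = 0}. Here v_19(246924/23) = v_19(num) − v_19(den) = 3; compare against these criteria.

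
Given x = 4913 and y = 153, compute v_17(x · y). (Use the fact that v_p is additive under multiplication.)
v_17(751689) = 4

v_p(x) = 3 (factor: 4913 = 17^3 · 1); v_p(y) = 1 (factor: 153 = 17^1 · 9). Additivity: v_p(xy) = v_p(x) + v_p(y) = 3 + 1 = 4. (Direct check: xy = 751689 = 17^4 · (9).)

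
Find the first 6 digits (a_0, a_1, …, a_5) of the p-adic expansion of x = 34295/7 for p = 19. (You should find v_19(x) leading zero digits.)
(a_0, …, a_5) = (0, 0, 0, 17, 10, 13)

v_19(34295/7) = 3, so a_0 = ... = a_2 = 0. Factor out: x = 19^3 · u with u = 5/7 a unit in ℤ_19. Expand u iteratively via a_{v+i} = u_i mod 19, u_{i+1} = (u_i − a_{v+i})/19:
  u_0 = 5/7;  a_3 = 17;  u_1 = (u_0 − 17)/19 = -6/7
  u_1 = -6/7;  a_4 = 10;  u_2 = (u_1 − 10)/19 = -4/7
  u_2 = -4/7;  a_5 = 13;  u_3 = (u_2 − 13)/19 = -5/7
Digits: (0, 0, 0, 17, 10, 13).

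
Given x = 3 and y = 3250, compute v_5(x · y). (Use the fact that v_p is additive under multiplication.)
v_5(9750) = 3

v_p(x) = 0 (factor: 3 = 5^0 · 3); v_p(y) = 3 (factor: 3250 = 5^3 · 26). Additivity: v_p(xy) = v_p(x) + v_p(y) = 0 + 3 = 3. (Direct check: xy = 9750 = 5^3 · (78).)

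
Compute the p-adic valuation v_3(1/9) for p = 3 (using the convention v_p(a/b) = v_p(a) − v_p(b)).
v_3(1/9) = -2

Factor powers of 3 from the numerator and denominator of the reduced fraction: 1 = 3^0 · 1 and 9 = 3^2 · 1. Apply v_p(a/b) = v_p(a) − v_p(b): v_3(1/9) = 0 − 2 = -2.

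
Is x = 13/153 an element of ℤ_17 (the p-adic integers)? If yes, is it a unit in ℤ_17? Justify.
x ∉ ℤ_17 (v_17(x) = -1 < 0)

ℤ_17 = {x ∈ ℚ_17 : v_17(x) ≥ 0} and ℤ_17^× = {x ∈ ℤ_17 : v_17(x) = 0}. Here v_17(13/153) = v_17(num) − v_17(den) = -1; compare against these criteria.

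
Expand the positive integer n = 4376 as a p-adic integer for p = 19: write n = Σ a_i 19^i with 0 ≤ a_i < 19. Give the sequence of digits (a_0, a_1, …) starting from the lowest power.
(a_0, a_1, …) = (6, 2, 12)

Repeated division by 19 gives the digits low-to-high: 4376 = 6 + 2·19^1 + 12·19^2. Digit sequence: (6, 2, 12).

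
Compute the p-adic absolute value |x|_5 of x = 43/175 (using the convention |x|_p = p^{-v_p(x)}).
|43/175|_5 = 25

Step 1 — compute v_5(x) by factoring powers of 5 out of the numerator and denominator: v_5(43/175) = -2. Step 2 — apply |x|_p = p^{-v_p(x)} = 5^{2} = 25.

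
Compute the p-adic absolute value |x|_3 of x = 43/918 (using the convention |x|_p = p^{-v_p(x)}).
|43/918|_3 = 27

Step 1 — compute v_3(x) by factoring powers of 3 out of the numerator and denominator: v_3(43/918) = -3. Step 2 — apply |x|_p = p^{-v_p(x)} = 3^{3} = 27.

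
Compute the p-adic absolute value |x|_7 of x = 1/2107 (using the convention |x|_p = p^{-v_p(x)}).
|1/2107|_7 = 49

Step 1 — compute v_7(x) by factoring powers of 7 out of the numerator and denominator: v_7(1/2107) = -2. Step 2 — apply |x|_p = p^{-v_p(x)} = 7^{2} = 49.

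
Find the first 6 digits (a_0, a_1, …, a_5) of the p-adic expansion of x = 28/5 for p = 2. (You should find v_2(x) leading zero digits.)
(a_0, …, a_5) = (0, 0, 1, 1, 0, 1)

v_2(28/5) = 2, so a_0 = ... = a_1 = 0. Factor out: x = 2^2 · u with u = 7/5 a unit in ℤ_2. Expand u iteratively via a_{v+i} = u_i mod 2, u_{i+1} = (u_i − a_{v+i})/2:
  u_0 = 7/5;  a_2 = 1;  u_1 = (u_0 − 1)/2 = 1/5
  u_1 = 1/5;  a_3 = 1;  u_2 = (u_1 − 1)/2 = -2/5
  u_2 = -2/5;  a_4 = 0;  u_3 = (u_2 − 0)/2 = -1/5
  u_3 = -1/5;  a_5 = 1;  u_4 = (u_3 − 1)/2 = -3/5
Digits: (0, 0, 1, 1, 0, 1).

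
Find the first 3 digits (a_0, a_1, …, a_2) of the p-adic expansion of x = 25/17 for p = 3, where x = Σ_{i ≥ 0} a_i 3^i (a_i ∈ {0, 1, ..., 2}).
(a_0, …, a_2) = (2, 0, 1)

v_3(25/17) = 0 (numerator and denominator both coprime to 3), so x ∈ ℤ_3^×. Compute digits iteratively via a_i = x_i mod 3, x_{i+1} = (x_i − a_i)/3, with x_0 = x:
  x_0 = 25/17;  a_0 = 2;  x_1 = (x_0 − 2)/3 = -3/17
  x_1 = -3/17;  a_1 = 0;  x_2 = (x_1 − 0)/3 = -1/17
  x_2 = -1/17;  a_2 = 1;  x_3 = (x_2 − 1)/3 = -6/17
Digits: (2, 0, 1).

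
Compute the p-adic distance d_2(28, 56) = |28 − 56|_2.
d_2(28, 56) = 1/4

Step 1 — x − y = 28 − 56 = -28. Step 2 — v_2(-28) = 2 (factor: -28 = −(2^2 · 7); the sign does not affect v_p). Step 3 — |x − y|_2 = 2^{-2} = 1/4.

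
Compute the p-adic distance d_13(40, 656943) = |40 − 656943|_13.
d_13(40, 656943) = 1/28561

Step 1 — x − y = 40 − 656943 = -656903. Step 2 — v_13(-656903) = 4 (factor: -656903 = −(13^4 · 23); the sign does not affect v_p). Step 3 — |x − y|_13 = 13^{-4} = 1/28561.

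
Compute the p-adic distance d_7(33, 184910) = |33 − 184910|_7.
d_7(33, 184910) = 1/16807

Step 1 — x − y = 33 − 184910 = -184877. Step 2 — v_7(-184877) = 5 (factor: -184877 = −(7^5 · 11); the sign does not affect v_p). Step 3 — |x − y|_7 = 7^{-5} = 1/16807.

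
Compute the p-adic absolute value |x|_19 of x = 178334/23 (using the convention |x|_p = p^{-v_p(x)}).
|178334/23|_19 = 1/6859

Step 1 — compute v_19(x) by factoring powers of 19 out of the numerator and denominator: v_19(178334/23) = 3. Step 2 — apply |x|_p = p^{-v_p(x)} = 19^{-3} = 1/6859.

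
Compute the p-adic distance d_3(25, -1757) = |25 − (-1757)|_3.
d_3(25, -1757) = 1/81

Step 1 — x − y = 25 − (-1757) = 1782. Step 2 — v_3(1782) = 4 (factor: 1782 = (3^4 · 22); the sign does not affect v_p). Step 3 — |x − y|_3 = 3^{-4} = 1/81.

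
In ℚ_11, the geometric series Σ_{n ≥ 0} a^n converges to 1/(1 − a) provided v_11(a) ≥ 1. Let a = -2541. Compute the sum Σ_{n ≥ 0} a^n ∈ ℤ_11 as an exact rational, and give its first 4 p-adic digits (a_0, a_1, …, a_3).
Σ a^n = 1/(1 − a) = 1/2542;  first 4 digits = (1, 0, 1, 9)

v_11(a) = 2 ≥ 1, so the series converges in ℤ_11 to 1/(1 − a) = 1/(1 − (-2541)) = 1/2542. Expand this rational in ℤ_11: compute digits iteratively via d_i = x_i mod 11, x_{i+1} = (x_i − d_i)/11. The first 4 digits are (1, 0, 1, 9).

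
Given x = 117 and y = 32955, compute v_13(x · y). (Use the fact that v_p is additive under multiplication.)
v_13(3855735) = 4

v_p(x) = 1 (factor: 117 = 13^1 · 9); v_p(y) = 3 (factor: 32955 = 13^3 · 15). Additivity: v_p(xy) = v_p(x) + v_p(y) = 1 + 3 = 4. (Direct check: xy = 3855735 = 13^4 · (135).)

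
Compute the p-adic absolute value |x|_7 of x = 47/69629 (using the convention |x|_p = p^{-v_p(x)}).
|47/69629|_7 = 2401

Step 1 — compute v_7(x) by factoring powers of 7 out of the numerator and denominator: v_7(47/69629) = -4. Step 2 — apply |x|_p = p^{-v_p(x)} = 7^{4} = 2401.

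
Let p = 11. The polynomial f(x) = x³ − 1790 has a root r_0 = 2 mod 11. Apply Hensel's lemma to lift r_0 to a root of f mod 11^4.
r_3 = 8923 (mod 14641)

Hensel: r_{i+1} = r_i − f(r_i)/f′(r_i) mod 11^{i+2}, where f′(x) = 3x². Iterate:
  r_0 = 2 (mod 11)
  r_1 = 90 (mod 121)
  r_2 = 937 (mod 1331)
  r_3 = 8923 (mod 14641)
Final: r = 8923 with f(r) ≡ 0 mod 11^4.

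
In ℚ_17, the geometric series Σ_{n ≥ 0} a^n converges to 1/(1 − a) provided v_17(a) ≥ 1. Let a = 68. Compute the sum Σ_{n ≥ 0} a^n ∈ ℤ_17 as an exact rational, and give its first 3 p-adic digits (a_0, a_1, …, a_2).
Σ a^n = 1/(1 − a) = -1/67;  first 3 digits = (1, 4, 16)

v_17(a) = 1 ≥ 1, so the series converges in ℤ_17 to 1/(1 − a) = 1/(1 − 68) = -1/67. Expand this rational in ℤ_17: compute digits iteratively via d_i = x_i mod 17, x_{i+1} = (x_i − d_i)/17. The first 3 digits are (1, 4, 16).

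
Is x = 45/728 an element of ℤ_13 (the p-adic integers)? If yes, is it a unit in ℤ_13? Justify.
x ∉ ℤ_13 (v_13(x) = -1 < 0)

ℤ_13 = {x ∈ ℚ_13 : v_13(x) ≥ 0} and ℤ_13^× = {x ∈ ℤ_13 : v_13(x) = 0}. Here v_13(45/728) = v_13(num) − v_13(den) = -1; compare against these criteria.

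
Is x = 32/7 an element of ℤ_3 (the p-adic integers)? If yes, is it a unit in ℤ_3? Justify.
x ∈ ℤ_3^× (unit); v_3(x) = 0

ℤ_3 = {x ∈ ℚ_3 : v_3(x) ≥ 0} and ℤ_3^× = {x ∈ ℤ_3 : v_3(x) = 0}. Here v_3(32/7) = v_3(num) − v_3(den) = 0; compare against these criteria.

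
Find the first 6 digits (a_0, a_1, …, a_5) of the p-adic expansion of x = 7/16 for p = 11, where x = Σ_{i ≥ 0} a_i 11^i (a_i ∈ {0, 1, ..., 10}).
(a_0, …, a_5) = (8, 0, 2, 6, 7, 0)

v_11(7/16) = 0 (numerator and denominator both coprime to 11), so x ∈ ℤ_11^×. Compute digits iteratively via a_i = x_i mod 11, x_{i+1} = (x_i − a_i)/11, with x_0 = x:
  x_0 = 7/16;  a_0 = 8;  x_1 = (x_0 − 8)/11 = -11/16
  x_1 = -11/16;  a_1 = 0;  x_2 = (x_1 − 0)/11 = -1/16
  x_2 = -1/16;  a_2 = 2;  x_3 = (x_2 − 2)/11 = -3/16
  x_3 = -3/16;  a_3 = 6;  x_4 = (x_3 − 6)/11 = -9/16
  x_4 = -9/16;  a_4 = 7;  x_5 = (x_4 − 7)/11 = -11/16
  x_5 = -11/16;  a_5 = 0;  x_6 = (x_5 − 0)/11 = -1/16
Digits: (8, 0, 2, 6, 7, 0).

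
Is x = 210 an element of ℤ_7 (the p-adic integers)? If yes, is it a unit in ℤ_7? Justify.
x ∈ ℤ_7 but not a unit; v_7(x) = 1 > 0

ℤ_7 = {x ∈ ℚ_7 : v_7(x) ≥ 0} and ℤ_7^× = {x ∈ ℤ_7 : v_7(x) = 0}. Here v_7(210) = v_7(num) − v_7(den) = 1; compare against these criteria.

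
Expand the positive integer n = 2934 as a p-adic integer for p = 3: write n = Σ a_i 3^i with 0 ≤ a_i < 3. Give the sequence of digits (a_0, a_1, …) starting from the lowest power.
(a_0, a_1, …) = (0, 0, 2, 0, 0, 0, 1, 1)

Repeated division by 3 gives the digits low-to-high: 2934 = 2·3^2 + 1·3^6 + 1·3^7. Digit sequence: (0, 0, 2, 0, 0, 0, 1, 1).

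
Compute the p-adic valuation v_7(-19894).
v_7(-19894) = 3

v_7(n) is the largest exponent k such that 7^k divides n. Factor out: -19894 = -7^3 · 58. (Sign doesn't affect v_p.) So v_7(-19894) = 3.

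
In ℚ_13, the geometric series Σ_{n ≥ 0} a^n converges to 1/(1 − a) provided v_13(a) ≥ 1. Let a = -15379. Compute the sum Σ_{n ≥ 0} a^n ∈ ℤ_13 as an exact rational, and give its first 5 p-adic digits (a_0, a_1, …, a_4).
Σ a^n = 1/(1 − a) = 1/15380;  first 5 digits = (1, 0, 0, 6, 12)

v_13(a) = 3 ≥ 1, so the series converges in ℤ_13 to 1/(1 − a) = 1/(1 − (-15379)) = 1/15380. Expand this rational in ℤ_13: compute digits iteratively via d_i = x_i mod 13, x_{i+1} = (x_i − d_i)/13. The first 5 digits are (1, 0, 0, 6, 12).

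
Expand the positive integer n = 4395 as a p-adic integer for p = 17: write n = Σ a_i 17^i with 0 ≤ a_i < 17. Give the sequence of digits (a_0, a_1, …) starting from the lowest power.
(a_0, a_1, …) = (9, 3, 15)

Repeated division by 17 gives the digits low-to-high: 4395 = 9 + 3·17^1 + 15·17^2. Digit sequence: (9, 3, 15).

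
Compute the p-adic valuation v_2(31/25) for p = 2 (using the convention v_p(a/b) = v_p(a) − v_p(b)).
v_2(31/25) = 0

Factor powers of 2 from the numerator and denominator of the reduced fraction: 31 = 2^0 · 31 and 25 = 2^0 · 25. Apply v_p(a/b) = v_p(a) − v_p(b): v_2(31/25) = 0 − 0 = 0.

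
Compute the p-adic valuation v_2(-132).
v_2(-132) = 2

v_2(n) is the largest exponent k such that 2^k divides n. Factor out: -132 = -2^2 · 33. (Sign doesn't affect v_p.) So v_2(-132) = 2.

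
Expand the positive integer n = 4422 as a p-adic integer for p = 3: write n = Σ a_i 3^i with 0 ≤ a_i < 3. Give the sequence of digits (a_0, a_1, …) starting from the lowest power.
(a_0, a_1, …) = (0, 1, 2, 1, 0, 0, 0, 2)

Repeated division by 3 gives the digits low-to-high: 4422 = 1·3^1 + 2·3^2 + 1·3^3 + 2·3^7. Digit sequence: (0, 1, 2, 1, 0, 0, 0, 2).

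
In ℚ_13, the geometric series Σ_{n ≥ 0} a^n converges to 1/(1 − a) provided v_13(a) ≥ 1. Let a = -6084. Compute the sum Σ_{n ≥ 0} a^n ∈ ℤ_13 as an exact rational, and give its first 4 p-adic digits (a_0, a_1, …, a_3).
Σ a^n = 1/(1 − a) = 1/6085;  first 4 digits = (1, 0, 3, 10)

v_13(a) = 2 ≥ 1, so the series converges in ℤ_13 to 1/(1 − a) = 1/(1 − (-6084)) = 1/6085. Expand this rational in ℤ_13: compute digits iteratively via d_i = x_i mod 13, x_{i+1} = (x_i − d_i)/13. The first 4 digits are (1, 0, 3, 10).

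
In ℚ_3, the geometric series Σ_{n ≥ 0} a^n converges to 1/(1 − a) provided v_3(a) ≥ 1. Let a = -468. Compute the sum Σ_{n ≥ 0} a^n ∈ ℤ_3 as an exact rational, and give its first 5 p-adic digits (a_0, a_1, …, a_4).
Σ a^n = 1/(1 − a) = 1/469;  first 5 digits = (1, 0, 2, 0, 1)

v_3(a) = 2 ≥ 1, so the series converges in ℤ_3 to 1/(1 − a) = 1/(1 − (-468)) = 1/469. Expand this rational in ℤ_3: compute digits iteratively via d_i = x_i mod 3, x_{i+1} = (x_i − d_i)/3. The first 5 digits are (1, 0, 2, 0, 1).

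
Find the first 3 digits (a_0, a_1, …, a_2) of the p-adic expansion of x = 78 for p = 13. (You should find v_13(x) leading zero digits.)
(a_0, …, a_2) = (0, 6, 0)

v_13(78) = 1, so a_0 = ... = a_0 = 0. Factor out: x = 13^1 · u with u = 6 a unit in ℤ_13. Expand u iteratively via a_{v+i} = u_i mod 13, u_{i+1} = (u_i − a_{v+i})/13:
  u_0 = 6;  a_1 = 6;  u_1 = (u_0 − 6)/13 = 0
  u_1 = 0;  a_2 = 0;  u_2 = (u_1 − 0)/13 = 0
Digits: (0, 6, 0).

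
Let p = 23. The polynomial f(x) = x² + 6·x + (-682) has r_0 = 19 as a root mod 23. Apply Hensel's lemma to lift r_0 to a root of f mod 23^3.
r_2 = 4412 (mod 12167)

Hensel: r_{i+1} = r_i − f(r_i)·(f′(r_i))^{-1} mod 23^{i+2}, f′(x) = 2x + 6. Iterate:
  r_0 = 19 (mod 23)
  r_1 = 180 (mod 529)
  r_2 = 4412 (mod 12167)
Final: r = 4412 satisfies f(r) ≡ 0 mod 23^3.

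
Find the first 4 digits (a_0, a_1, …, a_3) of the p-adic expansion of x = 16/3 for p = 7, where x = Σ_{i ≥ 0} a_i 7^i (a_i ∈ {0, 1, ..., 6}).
(a_0, …, a_3) = (3, 5, 4, 4)

v_7(16/3) = 0 (numerator and denominator both coprime to 7), so x ∈ ℤ_7^×. Compute digits iteratively via a_i = x_i mod 7, x_{i+1} = (x_i − a_i)/7, with x_0 = x:
  x_0 = 16/3;  a_0 = 3;  x_1 = (x_0 − 3)/7 = 1/3
  x_1 = 1/3;  a_1 = 5;  x_2 = (x_1 − 5)/7 = -2/3
  x_2 = -2/3;  a_2 = 4;  x_3 = (x_2 − 4)/7 = -2/3
  x_3 = -2/3;  a_3 = 4;  x_4 = (x_3 − 4)/7 = -2/3
Digits: (3, 5, 4, 4).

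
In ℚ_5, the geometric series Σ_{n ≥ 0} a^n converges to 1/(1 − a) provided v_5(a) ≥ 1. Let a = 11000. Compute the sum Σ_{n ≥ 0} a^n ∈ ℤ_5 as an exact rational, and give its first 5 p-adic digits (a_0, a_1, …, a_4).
Σ a^n = 1/(1 − a) = -1/10999;  first 5 digits = (1, 0, 0, 3, 2)

v_5(a) = 3 ≥ 1, so the series converges in ℤ_5 to 1/(1 − a) = 1/(1 − 11000) = -1/10999. Expand this rational in ℤ_5: compute digits iteratively via d_i = x_i mod 5, x_{i+1} = (x_i − d_i)/5. The first 5 digits are (1, 0, 0, 3, 2).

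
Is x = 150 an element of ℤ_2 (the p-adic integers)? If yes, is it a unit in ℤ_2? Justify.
x ∈ ℤ_2 but not a unit; v_2(x) = 1 > 0

ℤ_2 = {x ∈ ℚ_2 : v_2(x) ≥ 0} and ℤ_2^× = {x ∈ ℤ_2 : v_2(x) = 0}. Here v_2(150) = v_2(num) − v_2(den) = 1; compare against these criteria.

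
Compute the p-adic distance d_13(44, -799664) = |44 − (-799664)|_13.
d_13(44, -799664) = 1/28561

Step 1 — x − y = 44 − (-799664) = 799708. Step 2 — v_13(799708) = 4 (factor: 799708 = (13^4 · 28); the sign does not affect v_p). Step 3 — |x − y|_13 = 13^{-4} = 1/28561.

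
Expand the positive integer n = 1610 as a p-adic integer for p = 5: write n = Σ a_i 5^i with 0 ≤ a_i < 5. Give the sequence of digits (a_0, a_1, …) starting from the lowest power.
(a_0, a_1, …) = (0, 2, 4, 2, 2)

Repeated division by 5 gives the digits low-to-high: 1610 = 2·5^1 + 4·5^2 + 2·5^3 + 2·5^4. Digit sequence: (0, 2, 4, 2, 2).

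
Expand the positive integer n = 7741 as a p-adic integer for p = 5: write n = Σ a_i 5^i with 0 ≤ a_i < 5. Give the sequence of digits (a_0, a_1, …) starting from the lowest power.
(a_0, a_1, …) = (1, 3, 4, 1, 2, 2)

Repeated division by 5 gives the digits low-to-high: 7741 = 1 + 3·5^1 + 4·5^2 + 1·5^3 + 2·5^4 + 2·5^5. Digit sequence: (1, 3, 4, 1, 2, 2).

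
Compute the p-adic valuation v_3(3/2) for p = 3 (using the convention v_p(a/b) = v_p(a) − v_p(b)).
v_3(3/2) = 1

Factor powers of 3 from the numerator and denominator of the reduced fraction: 3 = 3^1 · 1 and 2 = 3^0 · 2. Apply v_p(a/b) = v_p(a) − v_p(b): v_3(3/2) = 1 − 0 = 1.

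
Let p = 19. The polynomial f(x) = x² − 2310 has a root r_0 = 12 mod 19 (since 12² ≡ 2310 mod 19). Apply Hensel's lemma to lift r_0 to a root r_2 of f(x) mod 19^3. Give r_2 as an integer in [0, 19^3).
r_2 = 1817 (mod 6859)

Hensel's recurrence: r_{i+1} = r_i − f(r_i)·(f′(r_i))^{-1} mod 19^{i+2}, with f′(x) = 2x. Iterate:
  r_0 = 12 (mod 19)
  r_1 = 12 (mod 361)
  r_2 = 1817 (mod 6859)
Final: r_2 = 1817, and one checks f(r_2) ≡ 0 mod 19^3.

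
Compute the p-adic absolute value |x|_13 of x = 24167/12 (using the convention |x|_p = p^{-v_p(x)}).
|24167/12|_13 = 1/2197

Step 1 — compute v_13(x) by factoring powers of 13 out of the numerator and denominator: v_13(24167/12) = 3. Step 2 — apply |x|_p = p^{-v_p(x)} = 13^{-3} = 1/2197.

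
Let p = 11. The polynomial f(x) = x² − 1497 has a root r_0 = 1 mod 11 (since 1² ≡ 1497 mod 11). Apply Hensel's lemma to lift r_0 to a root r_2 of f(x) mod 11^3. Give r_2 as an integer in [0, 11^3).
r_2 = 507 (mod 1331)

Hensel's recurrence: r_{i+1} = r_i − f(r_i)·(f′(r_i))^{-1} mod 11^{i+2}, with f′(x) = 2x. Iterate:
  r_0 = 1 (mod 11)
  r_1 = 23 (mod 121)
  r_2 = 507 (mod 1331)
Final: r_2 = 507, and one checks f(r_2) ≡ 0 mod 11^3.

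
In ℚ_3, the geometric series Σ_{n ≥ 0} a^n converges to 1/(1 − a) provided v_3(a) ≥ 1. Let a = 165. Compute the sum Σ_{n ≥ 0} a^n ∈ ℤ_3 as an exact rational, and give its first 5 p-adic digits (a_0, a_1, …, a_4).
Σ a^n = 1/(1 − a) = -1/164;  first 5 digits = (1, 1, 1, 1, 0)

v_3(a) = 1 ≥ 1, so the series converges in ℤ_3 to 1/(1 − a) = 1/(1 − 165) = -1/164. Expand this rational in ℤ_3: compute digits iteratively via d_i = x_i mod 3, x_{i+1} = (x_i − d_i)/3. The first 5 digits are (1, 1, 1, 1, 0).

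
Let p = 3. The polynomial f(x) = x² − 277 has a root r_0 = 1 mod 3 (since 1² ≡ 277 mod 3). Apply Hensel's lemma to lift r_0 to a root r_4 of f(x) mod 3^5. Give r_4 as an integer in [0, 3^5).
r_4 = 148 (mod 243)

Hensel's recurrence: r_{i+1} = r_i − f(r_i)·(f′(r_i))^{-1} mod 3^{i+2}, with f′(x) = 2x. Iterate:
  r_0 = 1 (mod 3)
  r_1 = 4 (mod 9)
  r_2 = 13 (mod 27)
  r_3 = 67 (mod 81)
  r_4 = 148 (mod 243)
Final: r_4 = 148, and one checks f(r_4) ≡ 0 mod 3^5.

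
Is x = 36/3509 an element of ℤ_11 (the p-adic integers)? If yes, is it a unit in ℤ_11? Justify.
x ∉ ℤ_11 (v_11(x) = -2 < 0)

ℤ_11 = {x ∈ ℚ_11 : v_11(x) ≥ 0} and ℤ_11^× = {x ∈ ℤ_11 : v_11(x) = 0}. Here v_11(36/3509) = v_11(num) − v_11(den) = -2; compare against these criteria.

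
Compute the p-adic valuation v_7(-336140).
v_7(-336140) = 5

v_7(n) is the largest exponent k such that 7^k divides n. Factor out: -336140 = -7^5 · 20. (Sign doesn't affect v_p.) So v_7(-336140) = 5.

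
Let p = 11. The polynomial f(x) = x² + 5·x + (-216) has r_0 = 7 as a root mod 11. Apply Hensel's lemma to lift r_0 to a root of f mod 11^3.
r_2 = 1173 (mod 1331)

Hensel: r_{i+1} = r_i − f(r_i)·(f′(r_i))^{-1} mod 11^{i+2}, f′(x) = 2x + 5. Iterate:
  r_0 = 7 (mod 11)
  r_1 = 84 (mod 121)
  r_2 = 1173 (mod 1331)
Final: r = 1173 satisfies f(r) ≡ 0 mod 11^3.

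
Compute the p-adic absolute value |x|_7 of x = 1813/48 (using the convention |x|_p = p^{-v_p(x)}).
|1813/48|_7 = 1/49

Step 1 — compute v_7(x) by factoring powers of 7 out of the numerator and denominator: v_7(1813/48) = 2. Step 2 — apply |x|_p = p^{-v_p(x)} = 7^{-2} = 1/49.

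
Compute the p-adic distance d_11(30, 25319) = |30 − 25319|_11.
d_11(30, 25319) = 1/1331

Step 1 — x − y = 30 − 25319 = -25289. Step 2 — v_11(-25289) = 3 (factor: -25289 = −(11^3 · 19); the sign does not affect v_p). Step 3 — |x − y|_11 = 11^{-3} = 1/1331.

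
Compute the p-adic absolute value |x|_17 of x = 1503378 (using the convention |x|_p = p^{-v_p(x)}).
|1503378|_17 = 1/83521

Step 1 — compute v_17(x) by factoring powers of 17 out of the numerator and denominator: v_17(1503378) = 4. Step 2 — apply |x|_p = p^{-v_p(x)} = 17^{-4} = 1/83521.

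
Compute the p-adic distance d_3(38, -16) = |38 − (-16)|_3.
d_3(38, -16) = 1/27

Step 1 — x − y = 38 − (-16) = 54. Step 2 — v_3(54) = 3 (factor: 54 = (3^3 · 2); the sign does not affect v_p). Step 3 — |x − y|_3 = 3^{-3} = 1/27.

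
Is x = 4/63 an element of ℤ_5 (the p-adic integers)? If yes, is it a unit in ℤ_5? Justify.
x ∈ ℤ_5^× (unit); v_5(x) = 0

ℤ_5 = {x ∈ ℚ_5 : v_5(x) ≥ 0} and ℤ_5^× = {x ∈ ℤ_5 : v_5(x) = 0}. Here v_5(4/63) = v_5(num) − v_5(den) = 0; compare against these criteria.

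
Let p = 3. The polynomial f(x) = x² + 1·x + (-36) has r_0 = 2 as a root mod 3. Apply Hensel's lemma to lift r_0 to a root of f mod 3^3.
r_2 = 17 (mod 27)

Hensel: r_{i+1} = r_i − f(r_i)·(f′(r_i))^{-1} mod 3^{i+2}, f′(x) = 2x + 1. Iterate:
  r_0 = 2 (mod 3)
  r_1 = 8 (mod 9)
  r_2 = 17 (mod 27)
Final: r = 17 satisfies f(r) ≡ 0 mod 3^3.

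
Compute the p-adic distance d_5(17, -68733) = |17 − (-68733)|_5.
d_5(17, -68733) = 1/3125

Step 1 — x − y = 17 − (-68733) = 68750. Step 2 — v_5(68750) = 5 (factor: 68750 = (5^5 · 22); the sign does not affect v_p). Step 3 — |x − y|_5 = 5^{-5} = 1/3125.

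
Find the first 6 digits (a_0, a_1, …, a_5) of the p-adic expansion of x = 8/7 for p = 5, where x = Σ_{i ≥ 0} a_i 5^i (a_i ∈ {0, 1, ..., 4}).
(a_0, …, a_5) = (4, 3, 0, 2, 1, 4)

v_5(8/7) = 0 (numerator and denominator both coprime to 5), so x ∈ ℤ_5^×. Compute digits iteratively via a_i = x_i mod 5, x_{i+1} = (x_i − a_i)/5, with x_0 = x:
  x_0 = 8/7;  a_0 = 4;  x_1 = (x_0 − 4)/5 = -4/7
  x_1 = -4/7;  a_1 = 3;  x_2 = (x_1 − 3)/5 = -5/7
  x_2 = -5/7;  a_2 = 0;  x_3 = (x_2 − 0)/5 = -1/7
  x_3 = -1/7;  a_3 = 2;  x_4 = (x_3 − 2)/5 = -3/7
  x_4 = -3/7;  a_4 = 1;  x_5 = (x_4 − 1)/5 = -2/7
  x_5 = -2/7;  a_5 = 4;  x_6 = (x_5 − 4)/5 = -6/7
Digits: (4, 3, 0, 2, 1, 4).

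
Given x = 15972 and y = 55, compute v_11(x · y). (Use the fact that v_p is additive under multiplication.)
v_11(878460) = 4

v_p(x) = 3 (factor: 15972 = 11^3 · 12); v_p(y) = 1 (factor: 55 = 11^1 · 5). Additivity: v_p(xy) = v_p(x) + v_p(y) = 3 + 1 = 4. (Direct check: xy = 878460 = 11^4 · (60).)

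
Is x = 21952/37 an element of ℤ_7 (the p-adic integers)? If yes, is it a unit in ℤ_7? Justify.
x ∈ ℤ_7 but not a unit; v_7(x) = 3 > 0

ℤ_7 = {x ∈ ℚ_7 : v_7(x) ≥ 0} and ℤ_7^× = {x ∈ ℤ_7 : v_7(x) = 0}. Here v_7(21952/37) = v_7(num) − v_7(den) = 3; compare against these criteria.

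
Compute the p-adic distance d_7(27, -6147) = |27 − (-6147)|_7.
d_7(27, -6147) = 1/343

Step 1 — x − y = 27 − (-6147) = 6174. Step 2 — v_7(6174) = 3 (factor: 6174 = (7^3 · 18); the sign does not affect v_p). Step 3 — |x − y|_7 = 7^{-3} = 1/343.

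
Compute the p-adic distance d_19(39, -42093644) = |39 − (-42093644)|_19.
d_19(39, -42093644) = 1/2476099

Step 1 — x − y = 39 − (-42093644) = 42093683. Step 2 — v_19(42093683) = 5 (factor: 42093683 = (19^5 · 17); the sign does not affect v_p). Step 3 — |x − y|_19 = 19^{-5} = 1/2476099.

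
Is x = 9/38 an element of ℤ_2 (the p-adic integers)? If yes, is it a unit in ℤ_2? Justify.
x ∉ ℤ_2 (v_2(x) = -1 < 0)

ℤ_2 = {x ∈ ℚ_2 : v_2(x) ≥ 0} and ℤ_2^× = {x ∈ ℤ_2 : v_2(x) = 0}. Here v_2(9/38) = v_2(num) − v_2(den) = -1; compare against these criteria.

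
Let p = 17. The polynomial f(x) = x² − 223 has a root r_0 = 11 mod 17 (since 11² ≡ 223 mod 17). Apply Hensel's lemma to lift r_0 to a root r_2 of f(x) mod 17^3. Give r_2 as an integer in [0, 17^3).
r_2 = 2748 (mod 4913)

Hensel's recurrence: r_{i+1} = r_i − f(r_i)·(f′(r_i))^{-1} mod 17^{i+2}, with f′(x) = 2x. Iterate:
  r_0 = 11 (mod 17)
  r_1 = 147 (mod 289)
  r_2 = 2748 (mod 4913)
Final: r_2 = 2748, and one checks f(r_2) ≡ 0 mod 17^3.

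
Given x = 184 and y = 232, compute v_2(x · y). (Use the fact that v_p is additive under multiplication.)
v_2(42688) = 6

v_p(x) = 3 (factor: 184 = 2^3 · 23); v_p(y) = 3 (factor: 232 = 2^3 · 29). Additivity: v_p(xy) = v_p(x) + v_p(y) = 3 + 3 = 6. (Direct check: xy = 42688 = 2^6 · (667).)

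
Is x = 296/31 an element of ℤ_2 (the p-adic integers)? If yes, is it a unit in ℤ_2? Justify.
x ∈ ℤ_2 but not a unit; v_2(x) = 3 > 0

ℤ_2 = {x ∈ ℚ_2 : v_2(x) ≥ 0} and ℤ_2^× = {x ∈ ℤ_2 : v_2(x) = 0}. Here v_2(296/31) = v_2(num) − v_2(den) = 3; compare against these criteria.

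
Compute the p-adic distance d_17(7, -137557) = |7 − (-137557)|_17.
d_17(7, -137557) = 1/4913

Step 1 — x − y = 7 − (-137557) = 137564. Step 2 — v_17(137564) = 3 (factor: 137564 = (17^3 · 28); the sign does not affect v_p). Step 3 — |x − y|_17 = 17^{-3} = 1/4913.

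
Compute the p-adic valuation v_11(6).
v_11(6) = 0

v_11(n) is the largest exponent k such that 11^k divides n. Factor out: 6 = 11^0 · 6. (Sign doesn't affect v_p.) So v_11(6) = 0.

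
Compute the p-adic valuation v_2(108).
v_2(108) = 2

v_2(n) is the largest exponent k such that 2^k divides n. Factor out: 108 = 2^2 · 27. (Sign doesn't affect v_p.) So v_2(108) = 2.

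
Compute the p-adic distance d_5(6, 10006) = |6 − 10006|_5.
d_5(6, 10006) = 1/625

Step 1 — x − y = 6 − 10006 = -10000. Step 2 — v_5(-10000) = 4 (factor: -10000 = −(5^4 · 16); the sign does not affect v_p). Step 3 — |x − y|_5 = 5^{-4} = 1/625.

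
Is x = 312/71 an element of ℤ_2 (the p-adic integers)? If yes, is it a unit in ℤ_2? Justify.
x ∈ ℤ_2 but not a unit; v_2(x) = 3 > 0

ℤ_2 = {x ∈ ℚ_2 : v_2(x) ≥ 0} and ℤ_2^× = {x ∈ ℤ_2 : v_2(x) = 0}. Here v_2(312/71) = v_2(num) − v_2(den) = 3; compare against these criteria.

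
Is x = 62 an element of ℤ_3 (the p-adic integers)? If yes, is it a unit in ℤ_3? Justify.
x ∈ ℤ_3^× (unit); v_3(x) = 0

ℤ_3 = {x ∈ ℚ_3 : v_3(x) ≥ 0} and ℤ_3^× = {x ∈ ℤ_3 : v_3(x) = 0}. Here v_3(62) = v_3(num) − v_3(den) = 0; compare against these criteria.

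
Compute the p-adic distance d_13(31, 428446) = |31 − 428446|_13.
d_13(31, 428446) = 1/28561

Step 1 — x − y = 31 − 428446 = -428415. Step 2 — v_13(-428415) = 4 (factor: -428415 = −(13^4 · 15); the sign does not affect v_p). Step 3 — |x − y|_13 = 13^{-4} = 1/28561.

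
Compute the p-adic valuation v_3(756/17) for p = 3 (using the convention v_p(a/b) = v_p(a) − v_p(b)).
v_3(756/17) = 3

Factor powers of 3 from the numerator and denominator of the reduced fraction: 756 = 3^3 · 28 and 17 = 3^0 · 17. Apply v_p(a/b) = v_p(a) − v_p(b): v_3(756/17) = 3 − 0 = 3.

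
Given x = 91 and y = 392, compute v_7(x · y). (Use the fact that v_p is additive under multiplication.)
v_7(35672) = 3

v_p(x) = 1 (factor: 91 = 7^1 · 13); v_p(y) = 2 (factor: 392 = 7^2 · 8). Additivity: v_p(xy) = v_p(x) + v_p(y) = 1 + 2 = 3. (Direct check: xy = 35672 = 7^3 · (104).)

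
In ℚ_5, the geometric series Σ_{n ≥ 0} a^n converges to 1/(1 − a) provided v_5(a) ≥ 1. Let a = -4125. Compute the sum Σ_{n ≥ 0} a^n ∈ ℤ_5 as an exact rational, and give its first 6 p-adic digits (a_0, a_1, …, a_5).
Σ a^n = 1/(1 − a) = 1/4126;  first 6 digits = (1, 0, 0, 2, 3, 3)

v_5(a) = 3 ≥ 1, so the series converges in ℤ_5 to 1/(1 − a) = 1/(1 − (-4125)) = 1/4126. Expand this rational in ℤ_5: compute digits iteratively via d_i = x_i mod 5, x_{i+1} = (x_i − d_i)/5. The first 6 digits are (1, 0, 0, 2, 3, 3).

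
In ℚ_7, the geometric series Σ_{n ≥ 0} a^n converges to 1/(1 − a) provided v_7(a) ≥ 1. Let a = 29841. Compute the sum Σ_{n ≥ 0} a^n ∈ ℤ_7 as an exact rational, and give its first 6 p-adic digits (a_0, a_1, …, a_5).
Σ a^n = 1/(1 − a) = -1/29840;  first 6 digits = (1, 0, 0, 3, 5, 1)

v_7(a) = 3 ≥ 1, so the series converges in ℤ_7 to 1/(1 − a) = 1/(1 − 29841) = -1/29840. Expand this rational in ℤ_7: compute digits iteratively via d_i = x_i mod 7, x_{i+1} = (x_i − d_i)/7. The first 6 digits are (1, 0, 0, 3, 5, 1).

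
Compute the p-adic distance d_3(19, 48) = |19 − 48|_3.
d_3(19, 48) = 1

Step 1 — x − y = 19 − 48 = -29. Step 2 — v_3(-29) = 0 (factor: -29 = −(3^0 · 29); the sign does not affect v_p). Step 3 — |x − y|_3 = 3^{0} = 1.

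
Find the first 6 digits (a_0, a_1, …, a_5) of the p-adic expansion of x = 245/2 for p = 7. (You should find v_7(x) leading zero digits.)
(a_0, …, a_5) = (0, 0, 6, 3, 3, 3)

v_7(245/2) = 2, so a_0 = ... = a_1 = 0. Factor out: x = 7^2 · u with u = 5/2 a unit in ℤ_7. Expand u iteratively via a_{v+i} = u_i mod 7, u_{i+1} = (u_i − a_{v+i})/7:
  u_0 = 5/2;  a_2 = 6;  u_1 = (u_0 − 6)/7 = -1/2
  u_1 = -1/2;  a_3 = 3;  u_2 = (u_1 − 3)/7 = -1/2
  u_2 = -1/2;  a_4 = 3;  u_3 = (u_2 − 3)/7 = -1/2
  u_3 = -1/2;  a_5 = 3;  u_4 = (u_3 − 3)/7 = -1/2
Digits: (0, 0, 6, 3, 3, 3).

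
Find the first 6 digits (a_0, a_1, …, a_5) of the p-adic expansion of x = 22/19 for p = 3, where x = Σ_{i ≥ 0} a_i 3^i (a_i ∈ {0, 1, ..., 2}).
(a_0, …, a_5) = (1, 1, 0, 1, 2, 0)

v_3(22/19) = 0 (numerator and denominator both coprime to 3), so x ∈ ℤ_3^×. Compute digits iteratively via a_i = x_i mod 3, x_{i+1} = (x_i − a_i)/3, with x_0 = x:
  x_0 = 22/19;  a_0 = 1;  x_1 = (x_0 − 1)/3 = 1/19
  x_1 = 1/19;  a_1 = 1;  x_2 = (x_1 − 1)/3 = -6/19
  x_2 = -6/19;  a_2 = 0;  x_3 = (x_2 − 0)/3 = -2/19
  x_3 = -2/19;  a_3 = 1;  x_4 = (x_3 − 1)/3 = -7/19
  x_4 = -7/19;  a_4 = 2;  x_5 = (x_4 − 2)/3 = -15/19
  x_5 = -15/19;  a_5 = 0;  x_6 = (x_5 − 0)/3 = -5/19
Digits: (1, 1, 0, 1, 2, 0).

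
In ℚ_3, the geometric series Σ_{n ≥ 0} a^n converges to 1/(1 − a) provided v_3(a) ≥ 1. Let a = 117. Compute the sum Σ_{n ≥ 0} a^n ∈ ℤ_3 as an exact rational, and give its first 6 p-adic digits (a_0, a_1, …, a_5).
Σ a^n = 1/(1 − a) = -1/116;  first 6 digits = (1, 0, 1, 1, 2, 2)

v_3(a) = 2 ≥ 1, so the series converges in ℤ_3 to 1/(1 − a) = 1/(1 − 117) = -1/116. Expand this rational in ℤ_3: compute digits iteratively via d_i = x_i mod 3, x_{i+1} = (x_i − d_i)/3. The first 6 digits are (1, 0, 1, 1, 2, 2).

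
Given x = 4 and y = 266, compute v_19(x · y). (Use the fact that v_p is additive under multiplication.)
v_19(1064) = 1

v_p(x) = 0 (factor: 4 = 19^0 · 4); v_p(y) = 1 (factor: 266 = 19^1 · 14). Additivity: v_p(xy) = v_p(x) + v_p(y) = 0 + 1 = 1. (Direct check: xy = 1064 = 19^1 · (56).)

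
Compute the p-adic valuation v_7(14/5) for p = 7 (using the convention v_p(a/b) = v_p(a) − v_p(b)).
v_7(14/5) = 1

Factor powers of 7 from the numerator and denominator of the reduced fraction: 14 = 7^1 · 2 and 5 = 7^0 · 5. Apply v_p(a/b) = v_p(a) − v_p(b): v_7(14/5) = 1 − 0 = 1.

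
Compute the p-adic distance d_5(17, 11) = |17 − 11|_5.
d_5(17, 11) = 1

Step 1 — x − y = 17 − 11 = 6. Step 2 — v_5(6) = 0 (factor: 6 = (5^0 · 6); the sign does not affect v_p). Step 3 — |x − y|_5 = 5^{0} = 1.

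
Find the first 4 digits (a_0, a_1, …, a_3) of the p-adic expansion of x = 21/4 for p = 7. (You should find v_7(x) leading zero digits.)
(a_0, …, a_3) = (0, 6, 1, 5)

v_7(21/4) = 1, so a_0 = ... = a_0 = 0. Factor out: x = 7^1 · u with u = 3/4 a unit in ℤ_7. Expand u iteratively via a_{v+i} = u_i mod 7, u_{i+1} = (u_i − a_{v+i})/7:
  u_0 = 3/4;  a_1 = 6;  u_1 = (u_0 − 6)/7 = -3/4
  u_1 = -3/4;  a_2 = 1;  u_2 = (u_1 − 1)/7 = -1/4
  u_2 = -1/4;  a_3 = 5;  u_3 = (u_2 − 5)/7 = -3/4
Digits: (0, 6, 1, 5).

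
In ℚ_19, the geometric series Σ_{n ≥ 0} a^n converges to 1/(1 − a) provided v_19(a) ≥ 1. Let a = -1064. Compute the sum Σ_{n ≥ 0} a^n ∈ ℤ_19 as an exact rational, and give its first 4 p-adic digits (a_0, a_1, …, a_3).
Σ a^n = 1/(1 − a) = 1/1065;  first 4 digits = (1, 1, 17, 13)

v_19(a) = 1 ≥ 1, so the series converges in ℤ_19 to 1/(1 − a) = 1/(1 − (-1064)) = 1/1065. Expand this rational in ℤ_19: compute digits iteratively via d_i = x_i mod 19, x_{i+1} = (x_i − d_i)/19. The first 4 digits are (1, 1, 17, 13).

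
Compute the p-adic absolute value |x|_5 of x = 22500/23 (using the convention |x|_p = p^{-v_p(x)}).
|22500/23|_5 = 1/625

Step 1 — compute v_5(x) by factoring powers of 5 out of the numerator and denominator: v_5(22500/23) = 4. Step 2 — apply |x|_p = p^{-v_p(x)} = 5^{-4} = 1/625.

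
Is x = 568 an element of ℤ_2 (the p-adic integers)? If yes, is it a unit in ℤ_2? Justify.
x ∈ ℤ_2 but not a unit; v_2(x) = 3 > 0

ℤ_2 = {x ∈ ℚ_2 : v_2(x) ≥ 0} and ℤ_2^× = {x ∈ ℤ_2 : v_2(x) = 0}. Here v_2(568) = v_2(num) − v_2(den) = 3; compare against these criteria.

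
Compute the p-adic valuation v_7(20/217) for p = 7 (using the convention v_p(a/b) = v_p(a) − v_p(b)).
v_7(20/217) = -1

Factor powers of 7 from the numerator and denominator of the reduced fraction: 20 = 7^0 · 20 and 217 = 7^1 · 31. Apply v_p(a/b) = v_p(a) − v_p(b): v_7(20/217) = 0 − 1 = -1.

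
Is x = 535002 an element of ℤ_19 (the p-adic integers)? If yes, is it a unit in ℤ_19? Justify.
x ∈ ℤ_19 but not a unit; v_19(x) = 3 > 0

ℤ_19 = {x ∈ ℚ_19 : v_19(x) ≥ 0} and ℤ_19^× = {x ∈ ℤ_19 : v_19(x) = 0}. Here v_19(535002) = v_19(num) − v_19(den) = 3; compare against these criteria.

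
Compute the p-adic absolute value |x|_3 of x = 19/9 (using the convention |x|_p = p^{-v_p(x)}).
|19/9|_3 = 9

Step 1 — compute v_3(x) by factoring powers of 3 out of the numerator and denominator: v_3(19/9) = -2. Step 2 — apply |x|_p = p^{-v_p(x)} = 3^{2} = 9.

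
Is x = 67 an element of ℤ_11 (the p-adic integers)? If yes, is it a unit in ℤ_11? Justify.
x ∈ ℤ_11^× (unit); v_11(x) = 0

ℤ_11 = {x ∈ ℚ_11 : v_11(x) ≥ 0} and ℤ_11^× = {x ∈ ℤ_11 : v_11(x) = 0}. Here v_11(67) = v_11(num) − v_11(den) = 0; compare against these criteria.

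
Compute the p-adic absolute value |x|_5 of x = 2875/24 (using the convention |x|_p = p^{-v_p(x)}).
|2875/24|_5 = 1/125

Step 1 — compute v_5(x) by factoring powers of 5 out of the numerator and denominator: v_5(2875/24) = 3. Step 2 — apply |x|_p = p^{-v_p(x)} = 5^{-3} = 1/125.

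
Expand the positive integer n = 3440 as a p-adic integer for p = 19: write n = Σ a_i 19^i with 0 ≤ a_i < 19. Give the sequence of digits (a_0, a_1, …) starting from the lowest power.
(a_0, a_1, …) = (1, 10, 9)

Repeated division by 19 gives the digits low-to-high: 3440 = 1 + 10·19^1 + 9·19^2. Digit sequence: (1, 10, 9).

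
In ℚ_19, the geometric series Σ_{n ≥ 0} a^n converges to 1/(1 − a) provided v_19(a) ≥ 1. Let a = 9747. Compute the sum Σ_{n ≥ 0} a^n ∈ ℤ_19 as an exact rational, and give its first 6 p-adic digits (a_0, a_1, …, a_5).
Σ a^n = 1/(1 − a) = -1/9746;  first 6 digits = (1, 0, 8, 1, 7, 0)

v_19(a) = 2 ≥ 1, so the series converges in ℤ_19 to 1/(1 − a) = 1/(1 − 9747) = -1/9746. Expand this rational in ℤ_19: compute digits iteratively via d_i = x_i mod 19, x_{i+1} = (x_i − d_i)/19. The first 6 digits are (1, 0, 8, 1, 7, 0).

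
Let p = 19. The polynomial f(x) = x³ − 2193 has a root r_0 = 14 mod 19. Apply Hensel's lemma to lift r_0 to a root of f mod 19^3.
r_2 = 3092 (mod 6859)

Hensel: r_{i+1} = r_i − f(r_i)/f′(r_i) mod 19^{i+2}, where f′(x) = 3x². Iterate:
  r_0 = 14 (mod 19)
  r_1 = 204 (mod 361)
  r_2 = 3092 (mod 6859)
Final: r = 3092 with f(r) ≡ 0 mod 19^3.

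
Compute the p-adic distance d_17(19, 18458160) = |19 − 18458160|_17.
d_17(19, 18458160) = 1/1419857

Step 1 — x − y = 19 − 18458160 = -18458141. Step 2 — v_17(-18458141) = 5 (factor: -18458141 = −(17^5 · 13); the sign does not affect v_p). Step 3 — |x − y|_17 = 17^{-5} = 1/1419857.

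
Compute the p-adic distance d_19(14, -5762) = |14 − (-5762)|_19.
d_19(14, -5762) = 1/361

Step 1 — x − y = 14 − (-5762) = 5776. Step 2 — v_19(5776) = 2 (factor: 5776 = (19^2 · 16); the sign does not affect v_p). Step 3 — |x − y|_19 = 19^{-2} = 1/361.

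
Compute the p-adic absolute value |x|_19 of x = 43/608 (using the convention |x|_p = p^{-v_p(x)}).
|43/608|_19 = 19

Step 1 — compute v_19(x) by factoring powers of 19 out of the numerator and denominator: v_19(43/608) = -1. Step 2 — apply |x|_p = p^{-v_p(x)} = 19^{1} = 19.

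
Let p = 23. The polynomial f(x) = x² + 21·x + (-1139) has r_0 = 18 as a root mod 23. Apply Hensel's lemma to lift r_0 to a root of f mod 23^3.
r_2 = 2847 (mod 12167)

Hensel: r_{i+1} = r_i − f(r_i)·(f′(r_i))^{-1} mod 23^{i+2}, f′(x) = 2x + 21. Iterate:
  r_0 = 18 (mod 23)
  r_1 = 202 (mod 529)
  r_2 = 2847 (mod 12167)
Final: r = 2847 satisfies f(r) ≡ 0 mod 23^3.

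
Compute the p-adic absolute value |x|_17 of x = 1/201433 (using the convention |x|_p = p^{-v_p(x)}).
|1/201433|_17 = 4913

Step 1 — compute v_17(x) by factoring powers of 17 out of the numerator and denominator: v_17(1/201433) = -3. Step 2 — apply |x|_p = p^{-v_p(x)} = 17^{3} = 4913.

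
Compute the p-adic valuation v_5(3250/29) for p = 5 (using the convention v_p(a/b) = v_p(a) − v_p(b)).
v_5(3250/29) = 3

Factor powers of 5 from the numerator and denominator of the reduced fraction: 3250 = 5^3 · 26 and 29 = 5^0 · 29. Apply v_p(a/b) = v_p(a) − v_p(b): v_5(3250/29) = 3 − 0 = 3.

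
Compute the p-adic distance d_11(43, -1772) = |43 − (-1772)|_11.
d_11(43, -1772) = 1/121

Step 1 — x − y = 43 − (-1772) = 1815. Step 2 — v_11(1815) = 2 (factor: 1815 = (11^2 · 15); the sign does not affect v_p). Step 3 — |x − y|_11 = 11^{-2} = 1/121.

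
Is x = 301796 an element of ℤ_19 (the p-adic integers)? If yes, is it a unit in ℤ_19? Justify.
x ∈ ℤ_19 but not a unit; v_19(x) = 3 > 0

ℤ_19 = {x ∈ ℚ_19 : v_19(x) ≥ 0} and ℤ_19^× = {x ∈ ℤ_19 : v_19(x) = 0}. Here v_19(301796) = v_19(num) − v_19(den) = 3; compare against these criteria.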